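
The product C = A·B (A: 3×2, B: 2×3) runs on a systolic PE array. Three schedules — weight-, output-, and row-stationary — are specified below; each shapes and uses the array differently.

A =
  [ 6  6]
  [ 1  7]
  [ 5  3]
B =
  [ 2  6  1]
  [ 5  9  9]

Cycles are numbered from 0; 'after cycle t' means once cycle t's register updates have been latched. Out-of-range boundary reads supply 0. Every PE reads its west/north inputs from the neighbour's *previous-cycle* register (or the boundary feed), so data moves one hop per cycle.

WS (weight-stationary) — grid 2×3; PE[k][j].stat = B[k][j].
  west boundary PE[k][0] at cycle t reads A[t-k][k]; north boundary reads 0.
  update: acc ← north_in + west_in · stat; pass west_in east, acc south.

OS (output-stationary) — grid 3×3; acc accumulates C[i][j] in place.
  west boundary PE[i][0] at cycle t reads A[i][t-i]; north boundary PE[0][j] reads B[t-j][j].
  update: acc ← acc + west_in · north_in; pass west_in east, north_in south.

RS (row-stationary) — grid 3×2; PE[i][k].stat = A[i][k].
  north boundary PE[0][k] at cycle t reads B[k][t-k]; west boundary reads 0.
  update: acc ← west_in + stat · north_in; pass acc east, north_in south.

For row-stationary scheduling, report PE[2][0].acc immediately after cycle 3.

RS 3×2: PE[2][0] cycle-by-cycle (with neighbour feeds):
  t=0 PE[1][0]: acc=0 h=0 v=0
  t=0 PE[2][0]: acc=0 h=0 v=0
  t=1 PE[1][0]: acc=2 h=2 v=2
  t=1 PE[2][0]: acc=0 h=0 v=0
  t=2 PE[1][0]: acc=6 h=6 v=6
  t=2 PE[2][0]: acc=10 h=10 v=2
  t=3 PE[1][0]: acc=1 h=1 v=1
  t=3 PE[2][0]: acc=30 h=30 v=6

PE[2][0].acc = 30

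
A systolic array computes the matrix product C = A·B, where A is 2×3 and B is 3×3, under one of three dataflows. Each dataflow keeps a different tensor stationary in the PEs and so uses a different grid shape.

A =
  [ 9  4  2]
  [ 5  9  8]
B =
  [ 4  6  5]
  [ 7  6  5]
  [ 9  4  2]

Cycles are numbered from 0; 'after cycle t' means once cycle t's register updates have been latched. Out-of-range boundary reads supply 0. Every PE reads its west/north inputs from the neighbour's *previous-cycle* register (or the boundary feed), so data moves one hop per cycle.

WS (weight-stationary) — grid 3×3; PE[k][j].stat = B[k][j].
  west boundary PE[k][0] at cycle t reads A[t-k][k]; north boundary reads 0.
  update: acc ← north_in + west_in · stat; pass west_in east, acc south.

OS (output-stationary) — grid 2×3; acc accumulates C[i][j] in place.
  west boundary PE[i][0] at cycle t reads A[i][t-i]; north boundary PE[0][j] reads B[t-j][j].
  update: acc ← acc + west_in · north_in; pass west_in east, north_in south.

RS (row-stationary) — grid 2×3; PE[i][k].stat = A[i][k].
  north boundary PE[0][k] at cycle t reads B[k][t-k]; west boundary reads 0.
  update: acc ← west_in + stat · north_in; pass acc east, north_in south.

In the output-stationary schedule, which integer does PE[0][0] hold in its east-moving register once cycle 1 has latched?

Tracing OS — 2×3 array, target PE[0][0]:
  0: (0,0).acc=36  regs=<9,4>
  1: (0,0).acc=64  regs=<4,7>

register = 4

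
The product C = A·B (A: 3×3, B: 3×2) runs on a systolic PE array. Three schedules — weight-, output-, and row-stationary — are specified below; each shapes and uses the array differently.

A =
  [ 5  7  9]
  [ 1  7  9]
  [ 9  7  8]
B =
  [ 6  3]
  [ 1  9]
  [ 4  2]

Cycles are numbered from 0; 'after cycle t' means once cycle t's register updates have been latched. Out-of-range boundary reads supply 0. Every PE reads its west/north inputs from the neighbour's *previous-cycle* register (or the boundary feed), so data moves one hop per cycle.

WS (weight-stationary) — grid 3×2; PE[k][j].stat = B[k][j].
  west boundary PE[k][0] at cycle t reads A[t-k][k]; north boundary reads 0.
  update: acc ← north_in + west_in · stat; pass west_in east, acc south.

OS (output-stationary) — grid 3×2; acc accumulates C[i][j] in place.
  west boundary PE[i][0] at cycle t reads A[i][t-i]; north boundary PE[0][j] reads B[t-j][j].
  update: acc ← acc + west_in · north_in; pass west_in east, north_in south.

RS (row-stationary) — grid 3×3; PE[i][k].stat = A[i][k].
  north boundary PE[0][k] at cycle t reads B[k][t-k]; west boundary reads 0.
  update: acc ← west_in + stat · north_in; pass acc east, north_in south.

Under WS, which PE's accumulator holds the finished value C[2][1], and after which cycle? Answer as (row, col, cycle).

(row, col, cycle) = (2, 1, 5)

Under WS, C[2][1] lands at PE[2][1]:
  t=0 PE[2][1]: acc=0 h=0 v=0
  t=1 PE[2][1]: acc=0 h=0 v=0
  t=2 PE[2][1]: acc=0 h=0 v=0
  t=3 PE[2][1]: acc=96 h=9 v=96
  t=4 PE[2][1]: acc=84 h=9 v=84
  t=5 PE[2][1]: acc=106 h=8 v=106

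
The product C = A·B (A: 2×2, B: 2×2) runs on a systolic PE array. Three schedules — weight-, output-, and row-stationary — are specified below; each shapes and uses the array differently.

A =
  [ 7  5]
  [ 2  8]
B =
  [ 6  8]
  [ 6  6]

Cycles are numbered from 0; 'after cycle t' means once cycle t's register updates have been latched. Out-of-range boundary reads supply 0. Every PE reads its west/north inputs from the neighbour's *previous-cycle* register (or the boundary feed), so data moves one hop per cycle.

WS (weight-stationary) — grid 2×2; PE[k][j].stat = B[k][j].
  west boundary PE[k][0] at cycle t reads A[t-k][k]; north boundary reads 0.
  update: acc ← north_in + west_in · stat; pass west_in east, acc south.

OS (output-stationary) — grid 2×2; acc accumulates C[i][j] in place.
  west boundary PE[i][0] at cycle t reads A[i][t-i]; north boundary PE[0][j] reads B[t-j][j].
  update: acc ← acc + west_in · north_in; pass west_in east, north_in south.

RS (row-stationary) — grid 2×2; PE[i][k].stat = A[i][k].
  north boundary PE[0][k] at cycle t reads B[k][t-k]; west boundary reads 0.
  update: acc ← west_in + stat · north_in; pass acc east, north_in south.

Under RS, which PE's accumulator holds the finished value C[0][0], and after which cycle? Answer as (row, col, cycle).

(row, col, cycle) = (0, 1, 1)

Under RS, C[0][0] lands at PE[0][1]:
  after 0 — PE[0][1] acc=0, pass-E 0, pass-S 0
  after 1 — PE[0][1] acc=72, pass-E 72, pass-S 6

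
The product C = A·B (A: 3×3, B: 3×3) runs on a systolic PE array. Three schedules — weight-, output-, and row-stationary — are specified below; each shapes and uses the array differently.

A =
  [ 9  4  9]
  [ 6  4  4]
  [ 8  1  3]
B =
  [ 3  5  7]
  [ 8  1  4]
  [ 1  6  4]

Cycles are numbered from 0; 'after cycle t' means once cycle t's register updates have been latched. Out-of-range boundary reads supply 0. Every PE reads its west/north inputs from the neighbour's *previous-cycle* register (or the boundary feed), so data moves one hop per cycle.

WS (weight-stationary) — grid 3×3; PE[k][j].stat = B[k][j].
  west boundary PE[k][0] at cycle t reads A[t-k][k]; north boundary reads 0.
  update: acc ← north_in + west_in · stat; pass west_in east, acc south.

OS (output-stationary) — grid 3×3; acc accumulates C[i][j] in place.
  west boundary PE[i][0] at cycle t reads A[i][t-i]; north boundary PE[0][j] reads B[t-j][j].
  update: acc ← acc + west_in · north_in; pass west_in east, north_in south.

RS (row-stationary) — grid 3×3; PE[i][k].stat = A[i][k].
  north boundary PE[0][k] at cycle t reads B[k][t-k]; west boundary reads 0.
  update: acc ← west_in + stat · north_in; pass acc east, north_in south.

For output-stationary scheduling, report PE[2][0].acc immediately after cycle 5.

PE[2][0].acc = 35

OS (3×3). Following PE[2][0] plus its west/north inputs:
  after 0 — PE[1][0] acc=0, pass-E 0, pass-S 0
  after 0 — PE[2][0] acc=0, pass-E 0, pass-S 0
  after 1 — PE[1][0] acc=18, pass-E 6, pass-S 3
  after 1 — PE[2][0] acc=0, pass-E 0, pass-S 0
  after 2 — PE[1][0] acc=50, pass-E 4, pass-S 8
  after 2 — PE[2][0] acc=24, pass-E 8, pass-S 3
  after 3 — PE[1][0] acc=54, pass-E 4, pass-S 1
  after 3 — PE[2][0] acc=32, pass-E 1, pass-S 8
  after 4 — PE[1][0] acc=54, pass-E 0, pass-S 0
  after 4 — PE[2][0] acc=35, pass-E 3, pass-S 1
  after 5 — PE[1][0] acc=54, pass-E 0, pass-S 0
  after 5 — PE[2][0] acc=35, pass-E 0, pass-S 0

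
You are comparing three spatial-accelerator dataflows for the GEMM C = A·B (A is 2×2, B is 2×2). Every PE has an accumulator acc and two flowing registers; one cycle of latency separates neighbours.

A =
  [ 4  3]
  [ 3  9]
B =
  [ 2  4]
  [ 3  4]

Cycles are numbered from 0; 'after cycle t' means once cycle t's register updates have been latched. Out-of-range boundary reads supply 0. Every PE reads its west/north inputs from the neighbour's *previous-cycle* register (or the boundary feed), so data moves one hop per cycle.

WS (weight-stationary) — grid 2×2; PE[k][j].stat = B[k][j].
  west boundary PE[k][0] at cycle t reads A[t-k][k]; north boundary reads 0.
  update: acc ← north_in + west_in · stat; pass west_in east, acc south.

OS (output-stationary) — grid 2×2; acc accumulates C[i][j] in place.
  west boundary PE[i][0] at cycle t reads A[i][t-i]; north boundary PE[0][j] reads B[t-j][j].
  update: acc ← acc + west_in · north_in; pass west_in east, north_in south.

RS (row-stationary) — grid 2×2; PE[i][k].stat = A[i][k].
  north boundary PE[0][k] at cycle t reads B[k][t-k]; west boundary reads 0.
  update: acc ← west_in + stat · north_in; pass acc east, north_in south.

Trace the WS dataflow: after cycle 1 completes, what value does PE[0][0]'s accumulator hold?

Tracing WS — 2×2 array, target PE[0][0]:
  t=0 PE[0][0]: acc=8 h=4 v=8
  t=1 PE[0][0]: acc=6 h=3 v=6

PE[0][0].acc = 6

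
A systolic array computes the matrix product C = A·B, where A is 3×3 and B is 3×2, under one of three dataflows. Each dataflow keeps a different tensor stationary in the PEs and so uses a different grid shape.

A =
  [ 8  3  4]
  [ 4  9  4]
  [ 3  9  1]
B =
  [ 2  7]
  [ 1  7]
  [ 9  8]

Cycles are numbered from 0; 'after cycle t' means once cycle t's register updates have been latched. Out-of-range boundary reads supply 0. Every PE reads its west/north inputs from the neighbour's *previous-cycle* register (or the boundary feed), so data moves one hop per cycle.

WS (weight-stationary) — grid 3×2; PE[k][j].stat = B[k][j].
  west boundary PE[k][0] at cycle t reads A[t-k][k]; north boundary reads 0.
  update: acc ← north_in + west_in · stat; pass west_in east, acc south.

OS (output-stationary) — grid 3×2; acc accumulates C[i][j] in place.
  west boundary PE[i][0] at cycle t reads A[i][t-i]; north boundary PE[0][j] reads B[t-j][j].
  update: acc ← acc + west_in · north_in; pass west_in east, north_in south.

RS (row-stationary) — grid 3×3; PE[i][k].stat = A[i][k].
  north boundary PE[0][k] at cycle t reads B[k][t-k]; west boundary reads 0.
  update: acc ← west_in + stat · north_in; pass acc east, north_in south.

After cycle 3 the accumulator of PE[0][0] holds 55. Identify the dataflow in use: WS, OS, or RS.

— WS: 3×2; PE[0][0] trace:
  t=0 PE[0][0]: acc=16 h=8 v=16
  t=1 PE[0][0]: acc=8 h=4 v=8
  t=2 PE[0][0]: acc=6 h=3 v=6
  t=3 PE[0][0]: acc=0 h=0 v=0
— OS: 3×2; PE[0][0] trace:
  t=0 PE[0][0]: acc=16 h=8 v=2
  t=1 PE[0][0]: acc=19 h=3 v=1
  t=2 PE[0][0]: acc=55 h=4 v=9
  t=3 PE[0][0]: acc=55 h=0 v=0
— RS: 3×3; PE[0][0] trace:
  t=0 PE[0][0]: acc=16 h=16 v=2
  t=1 PE[0][0]: acc=56 h=56 v=7
  t=2 PE[0][0]: acc=0 h=0 v=0
  t=3 PE[0][0]: acc=0 h=0 v=0

dataflow = OS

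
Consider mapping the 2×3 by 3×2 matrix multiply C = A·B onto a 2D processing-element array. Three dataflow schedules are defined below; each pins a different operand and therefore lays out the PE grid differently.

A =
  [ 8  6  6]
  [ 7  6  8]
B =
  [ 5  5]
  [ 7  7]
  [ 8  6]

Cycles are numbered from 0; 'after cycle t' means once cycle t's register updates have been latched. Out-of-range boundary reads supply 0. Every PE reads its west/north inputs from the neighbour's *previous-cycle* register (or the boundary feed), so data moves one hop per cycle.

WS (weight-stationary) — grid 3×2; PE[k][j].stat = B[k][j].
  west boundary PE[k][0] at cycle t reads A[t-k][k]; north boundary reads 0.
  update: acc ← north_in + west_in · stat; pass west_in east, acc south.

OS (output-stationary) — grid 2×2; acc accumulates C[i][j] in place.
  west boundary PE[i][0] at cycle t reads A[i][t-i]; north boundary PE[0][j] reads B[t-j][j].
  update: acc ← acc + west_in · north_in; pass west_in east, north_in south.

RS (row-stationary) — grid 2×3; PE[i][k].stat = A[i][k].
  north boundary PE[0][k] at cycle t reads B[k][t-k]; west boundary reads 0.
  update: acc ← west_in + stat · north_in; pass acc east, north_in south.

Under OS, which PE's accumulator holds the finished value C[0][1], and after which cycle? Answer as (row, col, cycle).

(row, col, cycle) = (0, 1, 3)

Under OS, C[0][1] lands at PE[0][1]:
  cycle 0: PE[0][1] → acc 0, east 0, south 0
  cycle 1: PE[0][1] → acc 40, east 8, south 5
  cycle 2: PE[0][1] → acc 82, east 6, south 7
  cycle 3: PE[0][1] → acc 118, east 6, south 6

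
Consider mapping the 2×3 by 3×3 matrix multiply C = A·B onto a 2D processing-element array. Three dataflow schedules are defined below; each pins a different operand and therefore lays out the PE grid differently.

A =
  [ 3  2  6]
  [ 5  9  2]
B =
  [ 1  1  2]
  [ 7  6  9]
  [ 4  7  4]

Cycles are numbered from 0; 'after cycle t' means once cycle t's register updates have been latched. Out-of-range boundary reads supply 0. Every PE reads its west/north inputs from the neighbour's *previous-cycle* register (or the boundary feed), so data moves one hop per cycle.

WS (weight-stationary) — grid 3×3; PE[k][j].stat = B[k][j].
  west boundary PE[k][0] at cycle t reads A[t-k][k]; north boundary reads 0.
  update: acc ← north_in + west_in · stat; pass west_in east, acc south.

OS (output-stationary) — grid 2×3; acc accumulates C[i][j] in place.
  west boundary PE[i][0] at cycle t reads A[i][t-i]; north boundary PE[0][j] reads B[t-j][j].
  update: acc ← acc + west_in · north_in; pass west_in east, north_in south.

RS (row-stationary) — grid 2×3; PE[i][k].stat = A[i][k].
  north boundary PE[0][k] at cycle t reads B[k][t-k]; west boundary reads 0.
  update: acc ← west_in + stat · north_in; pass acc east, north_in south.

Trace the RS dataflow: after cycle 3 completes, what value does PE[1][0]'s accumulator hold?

RS 2×3: PE[1][0] cycle-by-cycle (with neighbour feeds):
  t=0 PE[0][0]: acc=3 h=3 v=1
  t=0 PE[1][0]: acc=0 h=0 v=0
  t=1 PE[0][0]: acc=3 h=3 v=1
  t=1 PE[1][0]: acc=5 h=5 v=1
  t=2 PE[0][0]: acc=6 h=6 v=2
  t=2 PE[1][0]: acc=5 h=5 v=1
  t=3 PE[0][0]: acc=0 h=0 v=0
  t=3 PE[1][0]: acc=10 h=10 v=2

PE[1][0].acc = 10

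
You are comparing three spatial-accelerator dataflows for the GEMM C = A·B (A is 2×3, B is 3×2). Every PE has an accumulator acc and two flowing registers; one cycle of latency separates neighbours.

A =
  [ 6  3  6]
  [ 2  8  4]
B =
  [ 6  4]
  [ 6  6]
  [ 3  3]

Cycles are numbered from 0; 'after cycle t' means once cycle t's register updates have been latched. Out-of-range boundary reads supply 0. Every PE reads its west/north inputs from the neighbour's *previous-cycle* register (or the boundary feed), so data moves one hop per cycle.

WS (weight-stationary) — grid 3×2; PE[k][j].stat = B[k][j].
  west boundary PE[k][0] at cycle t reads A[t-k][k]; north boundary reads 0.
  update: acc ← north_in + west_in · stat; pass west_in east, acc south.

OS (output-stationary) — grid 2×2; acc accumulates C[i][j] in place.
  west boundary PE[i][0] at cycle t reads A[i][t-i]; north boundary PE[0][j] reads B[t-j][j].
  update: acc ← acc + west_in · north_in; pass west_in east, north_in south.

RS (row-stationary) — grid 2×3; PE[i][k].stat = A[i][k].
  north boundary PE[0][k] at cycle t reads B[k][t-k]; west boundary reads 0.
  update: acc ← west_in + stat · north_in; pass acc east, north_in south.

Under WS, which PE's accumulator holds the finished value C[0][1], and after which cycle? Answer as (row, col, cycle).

(row, col, cycle) = (2, 1, 3)

Under WS, C[0][1] lands at PE[2][1]:
  @0  [2,1]  acc 0  |  →0  ↓0
  @1  [2,1]  acc 0  |  →0  ↓0
  @2  [2,1]  acc 0  |  →0  ↓0
  @3  [2,1]  acc 60  |  →6  ↓60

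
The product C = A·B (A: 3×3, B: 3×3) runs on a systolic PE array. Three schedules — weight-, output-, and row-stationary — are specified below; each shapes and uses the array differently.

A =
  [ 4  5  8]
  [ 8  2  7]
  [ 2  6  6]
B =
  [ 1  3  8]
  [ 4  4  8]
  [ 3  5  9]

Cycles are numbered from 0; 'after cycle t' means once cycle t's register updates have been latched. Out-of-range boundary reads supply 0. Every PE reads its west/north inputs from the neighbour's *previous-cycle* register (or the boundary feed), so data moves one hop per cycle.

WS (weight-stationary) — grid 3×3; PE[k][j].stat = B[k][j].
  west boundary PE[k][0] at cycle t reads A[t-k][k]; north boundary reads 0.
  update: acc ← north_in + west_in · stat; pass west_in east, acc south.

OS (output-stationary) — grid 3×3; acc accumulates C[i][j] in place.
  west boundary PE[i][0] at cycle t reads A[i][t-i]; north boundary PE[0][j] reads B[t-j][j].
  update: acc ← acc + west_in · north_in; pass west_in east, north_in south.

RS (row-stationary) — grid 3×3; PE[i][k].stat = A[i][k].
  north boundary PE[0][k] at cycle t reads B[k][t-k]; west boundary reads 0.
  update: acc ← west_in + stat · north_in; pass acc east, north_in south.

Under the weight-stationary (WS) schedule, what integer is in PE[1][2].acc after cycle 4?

WS 3×3: PE[1][2] cycle-by-cycle (with neighbour feeds):
  [0] (0,2) acc=0 (h:0 v:0)
  [0] (1,1) acc=0 (h:0 v:0)
  [0] (1,2) acc=0 (h:0 v:0)
  [1] (0,2) acc=0 (h:0 v:0)
  [1] (1,1) acc=0 (h:0 v:0)
  [1] (1,2) acc=0 (h:0 v:0)
  [2] (0,2) acc=32 (h:4 v:32)
  [2] (1,1) acc=32 (h:5 v:32)
  [2] (1,2) acc=0 (h:0 v:0)
  [3] (0,2) acc=64 (h:8 v:64)
  [3] (1,1) acc=32 (h:2 v:32)
  [3] (1,2) acc=72 (h:5 v:72)
  [4] (0,2) acc=16 (h:2 v:16)
  [4] (1,1) acc=30 (h:6 v:30)
  [4] (1,2) acc=80 (h:2 v:80)

PE[1][2].acc = 80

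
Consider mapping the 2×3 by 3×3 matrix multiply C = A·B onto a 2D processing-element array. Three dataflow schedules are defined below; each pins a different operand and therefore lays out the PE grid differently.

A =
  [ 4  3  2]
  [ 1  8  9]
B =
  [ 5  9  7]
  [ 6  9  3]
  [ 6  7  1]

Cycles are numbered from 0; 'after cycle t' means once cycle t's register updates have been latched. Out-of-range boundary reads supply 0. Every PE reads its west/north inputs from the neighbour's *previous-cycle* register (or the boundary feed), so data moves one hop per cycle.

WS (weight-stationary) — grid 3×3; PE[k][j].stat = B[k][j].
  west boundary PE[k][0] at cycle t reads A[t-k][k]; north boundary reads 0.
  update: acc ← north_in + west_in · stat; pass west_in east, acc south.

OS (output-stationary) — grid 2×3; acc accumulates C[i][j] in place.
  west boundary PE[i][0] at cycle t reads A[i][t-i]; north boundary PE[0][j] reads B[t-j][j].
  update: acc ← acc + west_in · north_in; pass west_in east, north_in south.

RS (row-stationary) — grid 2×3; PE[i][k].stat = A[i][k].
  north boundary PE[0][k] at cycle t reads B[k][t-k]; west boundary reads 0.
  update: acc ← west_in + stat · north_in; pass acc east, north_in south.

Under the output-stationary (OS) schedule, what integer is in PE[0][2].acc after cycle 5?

OS (2×3). Following PE[0][2] plus its west/north inputs:
  step 0 · PE0,1: acc=0; fwd→0 fwd↓0
  step 0 · PE0,2: acc=0; fwd→0 fwd↓0
  step 1 · PE0,1: acc=36; fwd→4 fwd↓9
  step 1 · PE0,2: acc=0; fwd→0 fwd↓0
  step 2 · PE0,1: acc=63; fwd→3 fwd↓9
  step 2 · PE0,2: acc=28; fwd→4 fwd↓7
  step 3 · PE0,1: acc=77; fwd→2 fwd↓7
  step 3 · PE0,2: acc=37; fwd→3 fwd↓3
  step 4 · PE0,1: acc=77; fwd→0 fwd↓0
  step 4 · PE0,2: acc=39; fwd→2 fwd↓1
  step 5 · PE0,1: acc=77; fwd→0 fwd↓0
  step 5 · PE0,2: acc=39; fwd→0 fwd↓0

PE[0][2].acc = 39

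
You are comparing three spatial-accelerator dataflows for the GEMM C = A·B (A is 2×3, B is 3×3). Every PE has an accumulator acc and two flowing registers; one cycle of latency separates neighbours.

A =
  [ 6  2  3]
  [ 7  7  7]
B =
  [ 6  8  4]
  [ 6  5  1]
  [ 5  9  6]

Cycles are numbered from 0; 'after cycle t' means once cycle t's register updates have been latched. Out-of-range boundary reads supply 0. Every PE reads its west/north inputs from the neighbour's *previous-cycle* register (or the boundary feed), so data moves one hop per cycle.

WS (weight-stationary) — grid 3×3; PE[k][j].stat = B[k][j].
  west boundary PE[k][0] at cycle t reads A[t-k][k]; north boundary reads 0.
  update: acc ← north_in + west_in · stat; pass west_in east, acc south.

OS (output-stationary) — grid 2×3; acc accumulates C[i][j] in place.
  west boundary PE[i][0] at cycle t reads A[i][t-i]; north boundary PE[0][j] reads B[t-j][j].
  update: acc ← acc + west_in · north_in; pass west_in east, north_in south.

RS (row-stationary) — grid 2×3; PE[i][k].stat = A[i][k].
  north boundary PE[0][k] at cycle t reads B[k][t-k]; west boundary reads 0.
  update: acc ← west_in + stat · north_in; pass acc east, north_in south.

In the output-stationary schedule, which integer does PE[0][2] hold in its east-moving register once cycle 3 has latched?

OS (2×3). Following PE[0][2] plus its west/north inputs:
  after 0 — PE[0][1] acc=0, pass-E 0, pass-S 0
  after 0 — PE[0][2] acc=0, pass-E 0, pass-S 0
  after 1 — PE[0][1] acc=48, pass-E 6, pass-S 8
  after 1 — PE[0][2] acc=0, pass-E 0, pass-S 0
  after 2 — PE[0][1] acc=58, pass-E 2, pass-S 5
  after 2 — PE[0][2] acc=24, pass-E 6, pass-S 4
  after 3 — PE[0][1] acc=85, pass-E 3, pass-S 9
  after 3 — PE[0][2] acc=26, pass-E 2, pass-S 1

register = 2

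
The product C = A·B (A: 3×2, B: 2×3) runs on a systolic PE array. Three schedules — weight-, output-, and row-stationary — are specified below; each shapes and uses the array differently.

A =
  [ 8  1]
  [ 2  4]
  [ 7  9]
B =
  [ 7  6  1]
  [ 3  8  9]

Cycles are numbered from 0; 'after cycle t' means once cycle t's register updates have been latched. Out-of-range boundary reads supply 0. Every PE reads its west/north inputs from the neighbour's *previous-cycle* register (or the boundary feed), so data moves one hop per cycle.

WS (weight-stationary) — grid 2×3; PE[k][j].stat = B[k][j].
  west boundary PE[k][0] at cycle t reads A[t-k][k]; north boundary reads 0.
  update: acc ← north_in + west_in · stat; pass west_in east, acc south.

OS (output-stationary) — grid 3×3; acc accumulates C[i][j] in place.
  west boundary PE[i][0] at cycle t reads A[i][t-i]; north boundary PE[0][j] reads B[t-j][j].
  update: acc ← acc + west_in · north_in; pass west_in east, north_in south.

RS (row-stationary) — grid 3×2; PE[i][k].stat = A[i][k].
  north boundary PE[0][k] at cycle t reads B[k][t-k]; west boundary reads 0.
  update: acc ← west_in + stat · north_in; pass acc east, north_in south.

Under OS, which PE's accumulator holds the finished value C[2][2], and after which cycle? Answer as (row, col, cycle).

OS: C[2][2] accumulates in PE[2][2]:
  after 0 — PE[2][2] acc=0, pass-E 0, pass-S 0
  after 1 — PE[2][2] acc=0, pass-E 0, pass-S 0
  after 2 — PE[2][2] acc=0, pass-E 0, pass-S 0
  after 3 — PE[2][2] acc=0, pass-E 0, pass-S 0
  after 4 — PE[2][2] acc=7, pass-E 7, pass-S 1
  after 5 — PE[2][2] acc=88, pass-E 9, pass-S 9

(row, col, cycle) = (2, 2, 5)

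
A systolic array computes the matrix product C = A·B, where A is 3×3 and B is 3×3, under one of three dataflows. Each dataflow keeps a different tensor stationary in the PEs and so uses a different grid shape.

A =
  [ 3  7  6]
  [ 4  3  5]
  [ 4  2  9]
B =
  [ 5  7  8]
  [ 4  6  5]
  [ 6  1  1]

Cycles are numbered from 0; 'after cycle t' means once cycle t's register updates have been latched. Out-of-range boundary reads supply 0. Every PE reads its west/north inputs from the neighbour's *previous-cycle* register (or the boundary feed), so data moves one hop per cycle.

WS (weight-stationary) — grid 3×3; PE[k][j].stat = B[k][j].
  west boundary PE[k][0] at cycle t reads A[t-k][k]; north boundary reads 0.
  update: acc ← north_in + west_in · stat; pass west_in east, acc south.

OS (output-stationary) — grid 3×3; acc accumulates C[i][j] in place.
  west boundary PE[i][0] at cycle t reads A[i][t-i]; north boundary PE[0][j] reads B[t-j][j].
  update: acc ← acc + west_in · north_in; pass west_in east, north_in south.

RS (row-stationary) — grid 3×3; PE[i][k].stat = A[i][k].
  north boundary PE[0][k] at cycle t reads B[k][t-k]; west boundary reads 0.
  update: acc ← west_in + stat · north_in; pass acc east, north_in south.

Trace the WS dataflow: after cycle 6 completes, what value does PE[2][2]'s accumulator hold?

Tracing WS — 3×3 array, target PE[2][2]:
  cycle 0: PE[1][2] → acc 0, east 0, south 0
  cycle 0: PE[2][1] → acc 0, east 0, south 0
  cycle 0: PE[2][2] → acc 0, east 0, south 0
  cycle 1: PE[1][2] → acc 0, east 0, south 0
  cycle 1: PE[2][1] → acc 0, east 0, south 0
  cycle 1: PE[2][2] → acc 0, east 0, south 0
  cycle 2: PE[1][2] → acc 0, east 0, south 0
  cycle 2: PE[2][1] → acc 0, east 0, south 0
  cycle 2: PE[2][2] → acc 0, east 0, south 0
  cycle 3: PE[1][2] → acc 59, east 7, south 59
  cycle 3: PE[2][1] → acc 69, east 6, south 69
  cycle 3: PE[2][2] → acc 0, east 0, south 0
  cycle 4: PE[1][2] → acc 47, east 3, south 47
  cycle 4: PE[2][1] → acc 51, east 5, south 51
  cycle 4: PE[2][2] → acc 65, east 6, south 65
  cycle 5: PE[1][2] → acc 42, east 2, south 42
  cycle 5: PE[2][1] → acc 49, east 9, south 49
  cycle 5: PE[2][2] → acc 52, east 5, south 52
  cycle 6: PE[1][2] → acc 0, east 0, south 0
  cycle 6: PE[2][1] → acc 0, east 0, south 0
  cycle 6: PE[2][2] → acc 51, east 9, south 51

PE[2][2].acc = 51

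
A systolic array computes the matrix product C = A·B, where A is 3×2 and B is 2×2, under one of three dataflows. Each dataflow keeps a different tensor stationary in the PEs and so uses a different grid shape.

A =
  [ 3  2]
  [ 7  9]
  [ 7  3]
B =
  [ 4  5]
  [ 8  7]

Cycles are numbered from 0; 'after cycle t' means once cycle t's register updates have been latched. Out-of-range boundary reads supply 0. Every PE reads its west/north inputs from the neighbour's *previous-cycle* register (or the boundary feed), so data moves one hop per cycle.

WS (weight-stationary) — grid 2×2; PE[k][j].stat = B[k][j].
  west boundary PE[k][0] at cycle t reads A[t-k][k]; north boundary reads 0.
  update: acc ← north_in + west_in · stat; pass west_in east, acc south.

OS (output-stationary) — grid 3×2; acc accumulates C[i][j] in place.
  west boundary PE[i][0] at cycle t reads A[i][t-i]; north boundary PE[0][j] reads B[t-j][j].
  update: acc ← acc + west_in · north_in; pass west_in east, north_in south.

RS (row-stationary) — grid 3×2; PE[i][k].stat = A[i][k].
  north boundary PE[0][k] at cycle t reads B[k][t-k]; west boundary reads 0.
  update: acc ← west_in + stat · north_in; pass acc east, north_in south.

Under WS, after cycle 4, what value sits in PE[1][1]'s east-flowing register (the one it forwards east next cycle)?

WS (2×2). Following PE[1][1] plus its west/north inputs:
  0: (0,1).acc=0  regs=<0,0>
  0: (1,0).acc=0  regs=<0,0>
  0: (1,1).acc=0  regs=<0,0>
  1: (0,1).acc=15  regs=<3,15>
  1: (1,0).acc=28  regs=<2,28>
  1: (1,1).acc=0  regs=<0,0>
  2: (0,1).acc=35  regs=<7,35>
  2: (1,0).acc=100  regs=<9,100>
  2: (1,1).acc=29  regs=<2,29>
  3: (0,1).acc=35  regs=<7,35>
  3: (1,0).acc=52  regs=<3,52>
  3: (1,1).acc=98  regs=<9,98>
  4: (0,1).acc=0  regs=<0,0>
  4: (1,0).acc=0  regs=<0,0>
  4: (1,1).acc=56  regs=<3,56>

register = 3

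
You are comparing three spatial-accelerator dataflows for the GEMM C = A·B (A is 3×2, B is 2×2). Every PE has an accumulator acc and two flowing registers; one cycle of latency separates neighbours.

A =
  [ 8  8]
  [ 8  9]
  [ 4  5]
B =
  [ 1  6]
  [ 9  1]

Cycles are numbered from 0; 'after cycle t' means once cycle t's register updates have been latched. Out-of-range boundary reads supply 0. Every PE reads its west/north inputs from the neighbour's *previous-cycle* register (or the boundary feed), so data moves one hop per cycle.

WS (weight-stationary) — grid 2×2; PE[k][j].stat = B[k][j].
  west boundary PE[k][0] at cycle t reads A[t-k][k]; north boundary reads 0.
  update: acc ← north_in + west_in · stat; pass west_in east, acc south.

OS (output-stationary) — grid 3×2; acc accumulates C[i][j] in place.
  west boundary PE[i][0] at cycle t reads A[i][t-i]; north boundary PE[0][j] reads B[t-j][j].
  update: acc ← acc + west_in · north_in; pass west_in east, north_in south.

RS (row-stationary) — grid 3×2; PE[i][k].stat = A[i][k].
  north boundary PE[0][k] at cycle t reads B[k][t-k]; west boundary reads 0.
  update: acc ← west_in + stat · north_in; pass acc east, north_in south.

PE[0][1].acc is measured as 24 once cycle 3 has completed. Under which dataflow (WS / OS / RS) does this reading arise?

WS (2×2 grid), PE[0][1]:
  cycle 0: PE[0][1] → acc 0, east 0, south 0
  cycle 1: PE[0][1] → acc 48, east 8, south 48
  cycle 2: PE[0][1] → acc 48, east 8, south 48
  cycle 3: PE[0][1] → acc 24, east 4, south 24
OS (3×2 grid), PE[0][1]:
  cycle 0: PE[0][1] → acc 0, east 0, south 0
  cycle 1: PE[0][1] → acc 48, east 8, south 6
  cycle 2: PE[0][1] → acc 56, east 8, south 1
  cycle 3: PE[0][1] → acc 56, east 0, south 0
RS (3×2 grid), PE[0][1]:
  cycle 0: PE[0][1] → acc 0, east 0, south 0
  cycle 1: PE[0][1] → acc 80, east 80, south 9
  cycle 2: PE[0][1] → acc 56, east 56, south 1
  cycle 3: PE[0][1] → acc 0, east 0, south 0

dataflow = WS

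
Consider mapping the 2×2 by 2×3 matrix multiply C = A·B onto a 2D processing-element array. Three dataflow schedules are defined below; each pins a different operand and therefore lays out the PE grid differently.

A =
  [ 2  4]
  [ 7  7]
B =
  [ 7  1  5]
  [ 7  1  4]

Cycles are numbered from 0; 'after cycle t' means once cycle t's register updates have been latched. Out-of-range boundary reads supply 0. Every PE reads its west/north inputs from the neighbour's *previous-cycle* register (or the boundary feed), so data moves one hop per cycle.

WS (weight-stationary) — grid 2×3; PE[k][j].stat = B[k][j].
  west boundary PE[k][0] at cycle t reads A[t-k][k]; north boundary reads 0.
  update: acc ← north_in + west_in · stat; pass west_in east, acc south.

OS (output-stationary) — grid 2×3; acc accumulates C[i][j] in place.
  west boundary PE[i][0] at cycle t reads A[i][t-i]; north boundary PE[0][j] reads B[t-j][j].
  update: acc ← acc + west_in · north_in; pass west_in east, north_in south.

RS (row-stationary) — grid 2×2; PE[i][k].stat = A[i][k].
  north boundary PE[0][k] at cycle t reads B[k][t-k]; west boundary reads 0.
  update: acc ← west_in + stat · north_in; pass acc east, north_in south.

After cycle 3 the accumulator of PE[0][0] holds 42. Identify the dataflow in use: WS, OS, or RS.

WS [2×3] PE[0][0] across cycles:
  c0 r0c0: 14 / 2 / 14
  c1 r0c0: 49 / 7 / 49
  c2 r0c0: 0 / 0 / 0
  c3 r0c0: 0 / 0 / 0
OS [2×3] PE[0][0] across cycles:
  c0 r0c0: 14 / 2 / 7
  c1 r0c0: 42 / 4 / 7
  c2 r0c0: 42 / 0 / 0
  c3 r0c0: 42 / 0 / 0
RS [2×2] PE[0][0] across cycles:
  c0 r0c0: 14 / 14 / 7
  c1 r0c0: 2 / 2 / 1
  c2 r0c0: 10 / 10 / 5
  c3 r0c0: 0 / 0 / 0

dataflow = OS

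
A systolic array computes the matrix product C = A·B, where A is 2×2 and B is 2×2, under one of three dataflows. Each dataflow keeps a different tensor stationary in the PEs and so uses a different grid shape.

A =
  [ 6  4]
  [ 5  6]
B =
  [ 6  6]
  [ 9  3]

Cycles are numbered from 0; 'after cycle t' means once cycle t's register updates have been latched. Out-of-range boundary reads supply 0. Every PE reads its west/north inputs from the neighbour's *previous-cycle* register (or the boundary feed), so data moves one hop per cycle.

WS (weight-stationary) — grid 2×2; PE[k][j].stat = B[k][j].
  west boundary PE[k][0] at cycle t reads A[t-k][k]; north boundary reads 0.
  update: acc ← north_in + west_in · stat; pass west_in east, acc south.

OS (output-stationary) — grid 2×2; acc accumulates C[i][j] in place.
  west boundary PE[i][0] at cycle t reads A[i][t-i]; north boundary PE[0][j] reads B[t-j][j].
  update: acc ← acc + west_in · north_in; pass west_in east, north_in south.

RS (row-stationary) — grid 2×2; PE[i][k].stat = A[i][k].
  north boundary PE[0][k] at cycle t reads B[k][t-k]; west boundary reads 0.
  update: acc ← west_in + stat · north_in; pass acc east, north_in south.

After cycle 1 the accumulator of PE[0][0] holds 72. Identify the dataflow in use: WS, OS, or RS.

dataflow = OS

WS [2×2] PE[0][0] across cycles:
  0: (0,0).acc=36  regs=<6,36>
  1: (0,0).acc=30  regs=<5,30>
OS [2×2] PE[0][0] across cycles:
  0: (0,0).acc=36  regs=<6,6>
  1: (0,0).acc=72  regs=<4,9>
RS [2×2] PE[0][0] across cycles:
  0: (0,0).acc=36  regs=<36,6>
  1: (0,0).acc=36  regs=<36,6>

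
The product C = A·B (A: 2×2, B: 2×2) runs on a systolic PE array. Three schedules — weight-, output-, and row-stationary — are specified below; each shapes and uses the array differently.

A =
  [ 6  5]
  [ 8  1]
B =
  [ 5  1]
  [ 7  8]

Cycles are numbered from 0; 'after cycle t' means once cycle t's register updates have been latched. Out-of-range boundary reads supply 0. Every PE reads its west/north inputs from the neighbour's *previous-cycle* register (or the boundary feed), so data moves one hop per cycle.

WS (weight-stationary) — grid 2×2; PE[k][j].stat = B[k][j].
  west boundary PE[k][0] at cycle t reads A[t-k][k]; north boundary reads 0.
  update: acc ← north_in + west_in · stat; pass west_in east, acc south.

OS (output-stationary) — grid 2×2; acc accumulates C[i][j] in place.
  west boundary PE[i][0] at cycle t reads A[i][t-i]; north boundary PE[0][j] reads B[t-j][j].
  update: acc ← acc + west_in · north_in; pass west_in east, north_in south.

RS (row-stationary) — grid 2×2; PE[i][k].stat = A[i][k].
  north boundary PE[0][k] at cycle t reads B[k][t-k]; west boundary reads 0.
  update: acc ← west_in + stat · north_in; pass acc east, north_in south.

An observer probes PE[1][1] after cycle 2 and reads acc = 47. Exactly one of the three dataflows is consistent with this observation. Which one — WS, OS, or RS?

dataflow = RS

Under WS (2×2), PE[1][1]:
  c0 r1c1: 0 / 0 / 0
  c1 r1c1: 0 / 0 / 0
  c2 r1c1: 46 / 5 / 46
Under OS (2×2), PE[1][1]:
  c0 r1c1: 0 / 0 / 0
  c1 r1c1: 0 / 0 / 0
  c2 r1c1: 8 / 8 / 1
Under RS (2×2), PE[1][1]:
  c0 r1c1: 0 / 0 / 0
  c1 r1c1: 0 / 0 / 0
  c2 r1c1: 47 / 47 / 7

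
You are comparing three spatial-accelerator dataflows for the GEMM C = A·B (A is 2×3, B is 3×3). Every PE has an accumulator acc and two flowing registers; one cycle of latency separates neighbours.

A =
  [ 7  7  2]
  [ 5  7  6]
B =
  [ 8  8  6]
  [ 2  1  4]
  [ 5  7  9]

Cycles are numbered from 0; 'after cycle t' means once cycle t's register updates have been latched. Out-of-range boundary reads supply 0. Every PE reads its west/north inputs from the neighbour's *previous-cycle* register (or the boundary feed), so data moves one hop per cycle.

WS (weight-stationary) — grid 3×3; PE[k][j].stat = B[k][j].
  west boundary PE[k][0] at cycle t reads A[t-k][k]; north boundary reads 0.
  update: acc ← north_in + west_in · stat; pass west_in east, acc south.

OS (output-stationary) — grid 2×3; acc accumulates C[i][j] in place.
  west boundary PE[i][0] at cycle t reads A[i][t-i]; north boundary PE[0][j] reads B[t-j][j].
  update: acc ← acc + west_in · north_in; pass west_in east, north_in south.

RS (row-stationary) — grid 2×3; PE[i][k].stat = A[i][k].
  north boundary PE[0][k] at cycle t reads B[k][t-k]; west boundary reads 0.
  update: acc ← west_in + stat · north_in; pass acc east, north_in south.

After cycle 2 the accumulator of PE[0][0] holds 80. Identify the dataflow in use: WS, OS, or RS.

dataflow = OS

WS [3×3] PE[0][0] across cycles:
  0: (0,0).acc=56  regs=<7,56>
  1: (0,0).acc=40  regs=<5,40>
  2: (0,0).acc=0  regs=<0,0>
OS [2×3] PE[0][0] across cycles:
  0: (0,0).acc=56  regs=<7,8>
  1: (0,0).acc=70  regs=<7,2>
  2: (0,0).acc=80  regs=<2,5>
RS [2×3] PE[0][0] across cycles:
  0: (0,0).acc=56  regs=<56,8>
  1: (0,0).acc=56  regs=<56,8>
  2: (0,0).acc=42  regs=<42,6>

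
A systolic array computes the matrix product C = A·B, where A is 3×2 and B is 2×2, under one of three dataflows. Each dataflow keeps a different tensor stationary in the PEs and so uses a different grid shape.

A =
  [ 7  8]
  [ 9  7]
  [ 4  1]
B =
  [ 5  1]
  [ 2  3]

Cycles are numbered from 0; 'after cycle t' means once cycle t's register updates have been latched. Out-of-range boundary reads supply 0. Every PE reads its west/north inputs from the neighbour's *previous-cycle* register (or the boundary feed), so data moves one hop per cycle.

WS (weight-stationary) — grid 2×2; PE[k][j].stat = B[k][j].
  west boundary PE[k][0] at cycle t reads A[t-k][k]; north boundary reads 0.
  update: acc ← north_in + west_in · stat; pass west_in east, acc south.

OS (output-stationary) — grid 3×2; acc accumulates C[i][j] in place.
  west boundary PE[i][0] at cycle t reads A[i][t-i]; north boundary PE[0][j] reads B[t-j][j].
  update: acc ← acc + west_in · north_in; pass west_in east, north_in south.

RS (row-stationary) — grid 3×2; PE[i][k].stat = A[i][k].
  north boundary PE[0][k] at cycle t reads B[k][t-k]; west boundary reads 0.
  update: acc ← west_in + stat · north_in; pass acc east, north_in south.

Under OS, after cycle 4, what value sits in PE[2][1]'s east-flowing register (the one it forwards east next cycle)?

register = 1

OS (3×2). Following PE[2][1] plus its west/north inputs:
  cycle 0: PE[1][1] → acc 0, east 0, south 0
  cycle 0: PE[2][0] → acc 0, east 0, south 0
  cycle 0: PE[2][1] → acc 0, east 0, south 0
  cycle 1: PE[1][1] → acc 0, east 0, south 0
  cycle 1: PE[2][0] → acc 0, east 0, south 0
  cycle 1: PE[2][1] → acc 0, east 0, south 0
  cycle 2: PE[1][1] → acc 9, east 9, south 1
  cycle 2: PE[2][0] → acc 20, east 4, south 5
  cycle 2: PE[2][1] → acc 0, east 0, south 0
  cycle 3: PE[1][1] → acc 30, east 7, south 3
  cycle 3: PE[2][0] → acc 22, east 1, south 2
  cycle 3: PE[2][1] → acc 4, east 4, south 1
  cycle 4: PE[1][1] → acc 30, east 0, south 0
  cycle 4: PE[2][0] → acc 22, east 0, south 0
  cycle 4: PE[2][1] → acc 7, east 1, south 3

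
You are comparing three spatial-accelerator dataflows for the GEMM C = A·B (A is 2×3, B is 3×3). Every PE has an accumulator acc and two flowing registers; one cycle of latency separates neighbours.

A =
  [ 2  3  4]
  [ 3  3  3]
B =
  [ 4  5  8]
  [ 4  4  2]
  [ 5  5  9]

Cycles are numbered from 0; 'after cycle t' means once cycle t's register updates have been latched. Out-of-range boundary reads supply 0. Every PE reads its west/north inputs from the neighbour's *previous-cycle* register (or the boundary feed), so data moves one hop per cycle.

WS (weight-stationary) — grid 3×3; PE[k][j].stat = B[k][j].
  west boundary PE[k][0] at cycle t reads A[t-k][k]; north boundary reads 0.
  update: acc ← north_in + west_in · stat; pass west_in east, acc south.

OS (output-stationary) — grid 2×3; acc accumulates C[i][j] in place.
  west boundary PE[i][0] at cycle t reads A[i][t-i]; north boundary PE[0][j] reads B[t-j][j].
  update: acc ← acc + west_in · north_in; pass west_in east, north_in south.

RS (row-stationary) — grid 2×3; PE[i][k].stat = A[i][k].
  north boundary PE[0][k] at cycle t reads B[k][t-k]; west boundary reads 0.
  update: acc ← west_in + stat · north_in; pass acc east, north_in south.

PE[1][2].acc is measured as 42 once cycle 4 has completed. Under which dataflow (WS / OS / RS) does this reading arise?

dataflow = RS

WS (3×3 grid), PE[1][2]:
  0: (1,2).acc=0  regs=<0,0>
  1: (1,2).acc=0  regs=<0,0>
  2: (1,2).acc=0  regs=<0,0>
  3: (1,2).acc=22  regs=<3,22>
  4: (1,2).acc=30  regs=<3,30>
OS (2×3 grid), PE[1][2]:
  0: (1,2).acc=0  regs=<0,0>
  1: (1,2).acc=0  regs=<0,0>
  2: (1,2).acc=0  regs=<0,0>
  3: (1,2).acc=24  regs=<3,8>
  4: (1,2).acc=30  regs=<3,2>
RS (2×3 grid), PE[1][2]:
  0: (1,2).acc=0  regs=<0,0>
  1: (1,2).acc=0  regs=<0,0>
  2: (1,2).acc=0  regs=<0,0>
  3: (1,2).acc=39  regs=<39,5>
  4: (1,2).acc=42  regs=<42,5>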